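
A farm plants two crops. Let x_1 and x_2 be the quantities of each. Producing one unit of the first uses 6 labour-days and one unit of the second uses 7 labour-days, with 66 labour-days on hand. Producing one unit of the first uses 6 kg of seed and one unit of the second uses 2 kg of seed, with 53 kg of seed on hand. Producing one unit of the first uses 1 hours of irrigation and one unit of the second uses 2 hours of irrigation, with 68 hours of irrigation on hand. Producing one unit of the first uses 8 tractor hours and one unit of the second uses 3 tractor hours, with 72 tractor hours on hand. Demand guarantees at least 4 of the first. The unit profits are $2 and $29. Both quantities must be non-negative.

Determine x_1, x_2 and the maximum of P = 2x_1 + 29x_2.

Vertices and P = 2x_1 + 29x_2:
  (53/6, 0) → P = 53/3
  (4, 0) → P = 8
  (239/30, 13/5) → P = 274/3
  (4, 6) → P = 182

At the optimal vertex, 6x_1 + 7x_2 = 66 and x_1 = 4.
Solving simultaneously gives x_1 = 4, x_2 = 6.

x_1 = 4, x_2 = 6, maximum P = 182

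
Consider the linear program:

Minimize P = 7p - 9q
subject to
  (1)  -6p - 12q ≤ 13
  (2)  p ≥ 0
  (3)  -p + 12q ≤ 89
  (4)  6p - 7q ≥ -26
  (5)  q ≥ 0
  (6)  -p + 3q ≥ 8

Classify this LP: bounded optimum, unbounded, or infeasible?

Extreme points and P = 7p - 9q:
  (0, 26/7) → P = -234/7
  (0, 8/3) → P = -24
  (311/65, 508/65) → P = -479/13
  (19, 9) → P = 52
The feasible region has finitely many vertices and no improving ray; the minimum is -479/13 at (311/65, 508/65).

bounded optimum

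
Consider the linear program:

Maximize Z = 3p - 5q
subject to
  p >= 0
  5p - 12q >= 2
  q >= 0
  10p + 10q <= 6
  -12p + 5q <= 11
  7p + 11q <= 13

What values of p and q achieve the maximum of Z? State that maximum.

Corner points and Z = 3p - 5q:
  (2/5, 0) → Z = 6/5
  (46/85, 1/17) → Z = 113/85
  (3/5, 0) → Z = 9/5

The optimum lies where q = 0 and 10p + 10q = 6.
Solving simultaneously gives p = 3/5, q = 0.

p = 3/5, q = 0, maximum Z = 9/5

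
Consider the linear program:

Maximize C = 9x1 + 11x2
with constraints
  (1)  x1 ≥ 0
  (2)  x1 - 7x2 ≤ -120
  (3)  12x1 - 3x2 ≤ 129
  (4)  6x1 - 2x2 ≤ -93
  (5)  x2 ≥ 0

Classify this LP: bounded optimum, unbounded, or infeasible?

unbounded

From the feasible point (0, 93/2), moving in the direction (0, 1) keeps every constraint satisfied while C increases without bound.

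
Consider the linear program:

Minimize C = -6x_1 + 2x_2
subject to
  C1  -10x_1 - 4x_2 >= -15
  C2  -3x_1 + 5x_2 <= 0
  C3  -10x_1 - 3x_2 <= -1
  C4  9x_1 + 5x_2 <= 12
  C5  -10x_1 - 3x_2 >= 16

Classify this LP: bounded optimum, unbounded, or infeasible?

Constraints -10x_1 - 3x_2 ≤ -1 and -10x_1 - 3x_2 ≥ 16 have parallel boundaries but demand opposite sides — no point can satisfy both, so the region is empty.

infeasible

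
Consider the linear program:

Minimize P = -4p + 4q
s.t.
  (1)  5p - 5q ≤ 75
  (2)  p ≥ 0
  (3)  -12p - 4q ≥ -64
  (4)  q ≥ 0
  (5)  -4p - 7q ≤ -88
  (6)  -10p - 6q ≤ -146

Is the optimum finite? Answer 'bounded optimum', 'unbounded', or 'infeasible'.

infeasible

The boundaries 5p - 5q = 75 and -4p - 7q = -88 meet at (193/11, 28/11), but that point violates -12p - 4q ≥ -64. Every candidate vertex is excluded by some other constraint, so the feasible region is empty.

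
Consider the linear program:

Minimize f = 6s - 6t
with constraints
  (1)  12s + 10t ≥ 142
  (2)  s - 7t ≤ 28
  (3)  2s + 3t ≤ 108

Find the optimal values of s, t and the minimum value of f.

Vertices and f = 6s - 6t:
  (637/47, -97/47) → f = 4404/47
  (-327/8, 253/4) → f = -2499/4
  (840/17, 52/17) → f = 4728/17

s = -327/8, t = 253/4, minimum f = -2499/4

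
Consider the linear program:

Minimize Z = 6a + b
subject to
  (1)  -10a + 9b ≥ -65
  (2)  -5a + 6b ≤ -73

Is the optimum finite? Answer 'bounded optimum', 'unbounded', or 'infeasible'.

From the feasible point (-89/5, -27), moving in the direction (-6, -5) keeps every constraint satisfied while Z decreases without bound.

unbounded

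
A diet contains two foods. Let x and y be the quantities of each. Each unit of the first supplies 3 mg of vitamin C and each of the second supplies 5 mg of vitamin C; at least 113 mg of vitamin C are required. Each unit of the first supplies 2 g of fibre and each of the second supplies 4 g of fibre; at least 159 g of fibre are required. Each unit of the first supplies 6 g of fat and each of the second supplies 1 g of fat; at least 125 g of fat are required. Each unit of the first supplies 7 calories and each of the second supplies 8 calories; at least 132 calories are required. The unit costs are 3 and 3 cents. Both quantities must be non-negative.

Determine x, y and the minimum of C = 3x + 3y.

Vertices and C = 3x + 3y:
  (0, 125) → C = 375
  (159/2, 0) → C = 477/2
  (31/2, 32) → C = 285/2
The feasible region is unbounded (it extends along (0, 1), (1, 0)), but C strictly increases along every unbounded feasible direction, so there is no improving ray and the minimum is attained at a vertex.

The optimum lies where 2x + 4y = 159 and 6x + y = 125.
Solving simultaneously gives x = 31/2, y = 32.

x = 31/2, y = 32, minimum C = 285/2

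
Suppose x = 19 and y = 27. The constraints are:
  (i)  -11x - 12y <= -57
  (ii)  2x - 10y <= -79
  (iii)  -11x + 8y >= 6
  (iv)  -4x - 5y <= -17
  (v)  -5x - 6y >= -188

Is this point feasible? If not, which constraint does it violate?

Constraint (v): -5x - 6y = -257, which is not ≥ -188. All other constraints are satisfied.

not feasible — violates (v)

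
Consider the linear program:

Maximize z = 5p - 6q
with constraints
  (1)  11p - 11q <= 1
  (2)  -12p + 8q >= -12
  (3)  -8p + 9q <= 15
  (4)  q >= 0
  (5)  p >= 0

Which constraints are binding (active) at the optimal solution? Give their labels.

Vertices and z = 5p - 6q:
  (31/11, 30/11) → z = -25/11
  (1/11, 0) → z = 5/11
  (57/11, 69/11) → z = -129/11
  (0, 5/3) → z = -10
  (0, 0) → z = 0

The maximum is at (1/11, 0). Substituting into each constraint, equality holds for (1) and (4); the remaining constraints have slack.

(1) and (4)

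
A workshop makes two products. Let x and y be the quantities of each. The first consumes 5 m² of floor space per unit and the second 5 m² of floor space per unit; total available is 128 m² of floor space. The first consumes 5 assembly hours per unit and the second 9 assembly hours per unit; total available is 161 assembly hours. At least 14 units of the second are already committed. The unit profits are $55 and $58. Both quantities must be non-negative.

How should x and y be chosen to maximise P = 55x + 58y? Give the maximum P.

x = 7, y = 14, maximum P = 1197

The optimum lies where 5x + 9y = 161 and y = 14.
Solving simultaneously gives x = 7, y = 14.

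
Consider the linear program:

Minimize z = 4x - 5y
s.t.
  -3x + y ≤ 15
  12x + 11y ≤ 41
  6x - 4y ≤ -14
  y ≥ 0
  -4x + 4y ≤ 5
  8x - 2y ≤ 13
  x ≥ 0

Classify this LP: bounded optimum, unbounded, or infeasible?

The boundaries 12x + 11y = 41 and 6x - 4y = -14 meet at (5/57, 69/19), but that point violates -4x + 4y ≤ 5. Every candidate vertex is excluded by some other constraint, so the feasible region is empty.

infeasible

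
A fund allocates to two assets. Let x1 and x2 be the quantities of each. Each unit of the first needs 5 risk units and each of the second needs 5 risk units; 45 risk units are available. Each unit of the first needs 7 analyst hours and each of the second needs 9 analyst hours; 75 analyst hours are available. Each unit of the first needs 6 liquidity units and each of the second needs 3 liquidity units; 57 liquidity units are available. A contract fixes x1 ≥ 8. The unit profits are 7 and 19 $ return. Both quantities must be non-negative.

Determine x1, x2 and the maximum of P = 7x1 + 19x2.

Feasible corners and P = 7x1 + 19x2:
  (9, 0) → P = 63
  (8, 0) → P = 56
  (8, 1) → P = 75

At the optimal vertex, 5x1 + 5x2 = 45 and x1 = 8.
Solving simultaneously gives x1 = 8, x2 = 1.

x1 = 8, x2 = 1, maximum P = 75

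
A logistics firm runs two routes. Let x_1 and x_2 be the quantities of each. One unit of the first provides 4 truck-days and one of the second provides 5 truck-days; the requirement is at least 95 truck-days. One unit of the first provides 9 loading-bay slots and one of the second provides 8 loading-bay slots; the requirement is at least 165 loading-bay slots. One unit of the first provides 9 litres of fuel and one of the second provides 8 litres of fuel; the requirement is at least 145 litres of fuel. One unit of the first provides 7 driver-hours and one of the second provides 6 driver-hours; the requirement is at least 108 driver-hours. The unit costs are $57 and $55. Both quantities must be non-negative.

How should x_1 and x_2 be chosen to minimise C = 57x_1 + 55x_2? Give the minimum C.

Vertices and C = 57x_1 + 55x_2:
  (0, 165/8) → C = 9075/8
  (95/4, 0) → C = 5415/4
  (5, 15) → C = 1110
The feasible region is unbounded (it extends along (0, 1), (1, 0)), but C strictly increases along every unbounded feasible direction, so there is no improving ray and the minimum is attained at a vertex.

At the optimal vertex, 4x_1 + 5x_2 = 95 and 9x_1 + 8x_2 = 165.
Solving simultaneously gives x_1 = 5, x_2 = 15.

x_1 = 5, x_2 = 15, minimum C = 1110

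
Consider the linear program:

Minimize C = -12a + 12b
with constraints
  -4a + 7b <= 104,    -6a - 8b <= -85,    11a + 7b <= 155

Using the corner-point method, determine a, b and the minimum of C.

a = 645/46, b = 5/46, minimum C = -3840/23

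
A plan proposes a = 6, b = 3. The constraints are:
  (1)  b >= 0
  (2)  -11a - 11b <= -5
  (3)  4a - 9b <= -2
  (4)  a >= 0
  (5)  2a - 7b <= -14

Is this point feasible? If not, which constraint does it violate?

Constraint (5): 2a - 7b = -9, which is not ≤ -14. All other constraints are satisfied.

not feasible — violates (5)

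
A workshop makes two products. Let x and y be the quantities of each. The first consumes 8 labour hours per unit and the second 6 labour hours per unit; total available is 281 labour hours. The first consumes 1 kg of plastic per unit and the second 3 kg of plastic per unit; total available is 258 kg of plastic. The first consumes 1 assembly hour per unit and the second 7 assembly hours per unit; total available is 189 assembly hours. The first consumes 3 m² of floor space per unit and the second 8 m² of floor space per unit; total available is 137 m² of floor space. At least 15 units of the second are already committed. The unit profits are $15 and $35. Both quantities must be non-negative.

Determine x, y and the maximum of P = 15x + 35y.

x = 17/3, y = 15, maximum P = 610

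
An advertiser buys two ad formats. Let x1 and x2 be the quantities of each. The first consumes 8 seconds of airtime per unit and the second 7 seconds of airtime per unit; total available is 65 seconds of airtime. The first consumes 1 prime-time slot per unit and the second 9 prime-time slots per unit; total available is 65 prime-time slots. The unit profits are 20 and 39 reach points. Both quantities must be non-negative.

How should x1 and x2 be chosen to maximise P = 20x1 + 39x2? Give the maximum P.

Vertices and P = 20x1 + 39x2:
  (0, 0) → P = 0
  (0, 65/9) → P = 845/3
  (65/8, 0) → P = 325/2
  (2, 7) → P = 313

The binding constraints are 8x1 + 7x2 = 65 and x1 + 9x2 = 65.
Solving simultaneously gives x1 = 2, x2 = 7.

x1 = 2, x2 = 7, maximum P = 313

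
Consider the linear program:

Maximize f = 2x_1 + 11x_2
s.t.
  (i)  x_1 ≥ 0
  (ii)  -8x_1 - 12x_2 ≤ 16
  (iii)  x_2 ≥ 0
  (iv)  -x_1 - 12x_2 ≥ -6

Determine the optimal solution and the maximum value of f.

x_1 = 6, x_2 = 0, maximum f = 12

Vertices and f = 2x_1 + 11x_2:
  (0, 0) → f = 0
  (0, 1/2) → f = 11/2
  (6, 0) → f = 12

At the optimal vertex, x_2 = 0 and -x_1 - 12x_2 = -6.
Solving simultaneously gives x_1 = 6, x_2 = 0.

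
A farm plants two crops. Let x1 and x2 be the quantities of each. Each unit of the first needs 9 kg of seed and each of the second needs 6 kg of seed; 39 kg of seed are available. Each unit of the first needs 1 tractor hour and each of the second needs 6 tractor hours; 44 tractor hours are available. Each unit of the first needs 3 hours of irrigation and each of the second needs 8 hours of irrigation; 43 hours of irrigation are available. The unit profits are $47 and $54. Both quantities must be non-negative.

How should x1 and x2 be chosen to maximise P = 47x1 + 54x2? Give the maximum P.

Vertices and P = 47x1 + 54x2:
  (0, 0) → P = 0
  (0, 43/8) → P = 1161/4
  (13/3, 0) → P = 611/3
  (1, 5) → P = 317

x1 = 1, x2 = 5, maximum P = 317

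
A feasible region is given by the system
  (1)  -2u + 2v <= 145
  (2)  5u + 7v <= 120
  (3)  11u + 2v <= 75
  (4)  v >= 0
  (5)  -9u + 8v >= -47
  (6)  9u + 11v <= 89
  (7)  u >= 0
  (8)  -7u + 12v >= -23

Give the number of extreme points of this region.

Pairwise boundary intersections that survive every other constraint:
  (647/103, 304/103)
  (473/73, 136/73)
  (0, 0)
  (23/7, 0)
  (0, 89/11)

5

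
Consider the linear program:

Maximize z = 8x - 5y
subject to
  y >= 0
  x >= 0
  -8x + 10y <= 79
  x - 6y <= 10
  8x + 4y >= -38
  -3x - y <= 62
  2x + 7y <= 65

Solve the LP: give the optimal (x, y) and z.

Feasible corners and z = 8x - 5y:
  (0, 0) → z = 0
  (10, 0) → z = 80
  (0, 79/10) → z = -79/2
  (97/76, 339/38) → z = -1307/38
  (460/19, 45/19) → z = 3455/19

The optimum lies where x - 6y = 10 and 2x + 7y = 65.
Solving simultaneously gives x = 460/19, y = 45/19.

x = 460/19, y = 45/19, maximum z = 3455/19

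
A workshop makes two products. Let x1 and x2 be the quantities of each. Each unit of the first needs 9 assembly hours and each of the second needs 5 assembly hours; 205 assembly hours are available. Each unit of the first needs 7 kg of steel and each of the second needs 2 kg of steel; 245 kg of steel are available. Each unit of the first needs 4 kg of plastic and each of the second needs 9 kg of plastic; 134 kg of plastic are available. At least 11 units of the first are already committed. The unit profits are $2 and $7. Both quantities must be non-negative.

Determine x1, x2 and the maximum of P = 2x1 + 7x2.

x1 = 11, x2 = 10, maximum P = 92

Extreme points and P = 2x1 + 7x2:
  (205/9, 0) → P = 410/9
  (11, 0) → P = 22
  (1175/61, 386/61) → P = 5052/61
  (11, 10) → P = 92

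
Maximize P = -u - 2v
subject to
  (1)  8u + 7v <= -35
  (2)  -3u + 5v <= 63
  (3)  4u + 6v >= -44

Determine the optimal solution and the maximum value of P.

Vertices and P = -u - 2v:
  (-616/61, 399/61) → P = -182/61
  (49/10, -53/5) → P = 163/10
  (-299/19, 60/19) → P = 179/19

The binding constraints are 8u + 7v = -35 and 4u + 6v = -44.
Solving simultaneously gives u = 49/10, v = -53/5.

u = 49/10, v = -53/5, maximum P = 163/10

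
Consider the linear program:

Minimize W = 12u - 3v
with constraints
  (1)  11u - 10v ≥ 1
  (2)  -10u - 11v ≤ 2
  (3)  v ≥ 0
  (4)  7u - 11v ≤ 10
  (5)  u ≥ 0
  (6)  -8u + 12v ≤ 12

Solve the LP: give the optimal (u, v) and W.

Corner points and W = 12u - 3v:
  (1/11, 0) → W = 12/11
  (33/13, 35/13) → W = 291/13
  (10/7, 0) → W = 120/7
The feasible region is unbounded (it extends along (11, 7), (3, 2)), but W strictly increases along every unbounded feasible direction, so there is no improving ray and the minimum is attained at a vertex.

u = 1/11, v = 0, minimum W = 12/11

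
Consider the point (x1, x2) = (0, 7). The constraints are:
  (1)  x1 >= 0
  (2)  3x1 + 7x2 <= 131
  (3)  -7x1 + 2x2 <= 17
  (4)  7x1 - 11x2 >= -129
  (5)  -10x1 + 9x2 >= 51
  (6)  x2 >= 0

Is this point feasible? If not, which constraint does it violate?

(1): 0 ≥ 0 ✓
(2): 49 ≤ 131 ✓
(3): 14 ≤ 17 ✓
(4): -77 ≥ -129 ✓
(5): 63 ≥ 51 ✓
(6): 7 ≥ 0 ✓

feasible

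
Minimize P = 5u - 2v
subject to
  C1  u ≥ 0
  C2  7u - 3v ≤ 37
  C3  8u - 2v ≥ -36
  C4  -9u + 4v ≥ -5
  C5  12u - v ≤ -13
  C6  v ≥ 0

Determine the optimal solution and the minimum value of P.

u = 5/8, v = 41/2, minimum P = -303/8

Extreme points and P = 5u - 2v:
  (0, 18) → P = -36
  (0, 13) → P = -26
  (5/8, 41/2) → P = -303/8

The binding constraints are 8u - 2v = -36 and 12u - v = -13.
Solving simultaneously gives u = 5/8, v = 41/2.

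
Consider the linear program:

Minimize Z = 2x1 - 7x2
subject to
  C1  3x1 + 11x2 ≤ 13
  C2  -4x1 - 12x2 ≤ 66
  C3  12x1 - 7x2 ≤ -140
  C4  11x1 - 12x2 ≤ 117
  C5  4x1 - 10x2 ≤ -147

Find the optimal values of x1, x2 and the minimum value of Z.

x1 = -441/4, x2 = 125/4, minimum Z = -1757/4

Vertices and Z = 2x1 - 7x2:
  (-441/4, 125/4) → Z = -1757/4
  (-1487/74, 493/74) → Z = -6425/74
  (-303/11, 81/22) → Z = -1779/22

At the optimal vertex, 3x1 + 11x2 = 13 and -4x1 - 12x2 = 66.
Solving simultaneously gives x1 = -441/4, x2 = 125/4.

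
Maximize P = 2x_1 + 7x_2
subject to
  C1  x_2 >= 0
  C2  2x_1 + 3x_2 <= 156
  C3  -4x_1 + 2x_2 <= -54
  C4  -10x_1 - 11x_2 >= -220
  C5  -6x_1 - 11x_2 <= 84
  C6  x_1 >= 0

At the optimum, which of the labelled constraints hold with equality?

C3 and C4

Feasible corners and P = 2x_1 + 7x_2:
  (27/2, 0) → P = 27
  (22, 0) → P = 44
  (517/32, 85/16) → P = 139/2

The maximum is at (517/32, 85/16). Substituting into each constraint, equality holds for C3 and C4; the remaining constraints have slack.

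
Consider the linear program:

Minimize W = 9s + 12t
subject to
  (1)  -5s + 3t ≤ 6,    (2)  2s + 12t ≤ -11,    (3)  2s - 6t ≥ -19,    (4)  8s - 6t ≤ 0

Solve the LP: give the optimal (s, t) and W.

s = -6, t = -8, minimum W = -150

Extreme points and W = 9s + 12t:
  (-35/22, -43/66) → W = -487/22
  (-6, -8) → W = -150
  (-11/18, -22/27) → W = -275/18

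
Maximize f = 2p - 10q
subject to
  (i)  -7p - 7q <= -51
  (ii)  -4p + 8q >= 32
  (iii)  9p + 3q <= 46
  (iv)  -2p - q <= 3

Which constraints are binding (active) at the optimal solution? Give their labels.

(i) and (ii)

Corner points and f = 2p - 10q:
  (46/21, 107/21) → f = -326/7
  (-72/7, 123/7) → f = -1374/7
  (68/21, 118/21) → f = -348/7
The feasible region is unbounded (it extends along (-1, 3), (-1, 2)), but f strictly decreases along every unbounded feasible direction, so there is no improving ray and the maximum is attained at a vertex.

The maximum is at (46/21, 107/21). Substituting into each constraint, equality holds for (i) and (ii); the remaining constraints have slack.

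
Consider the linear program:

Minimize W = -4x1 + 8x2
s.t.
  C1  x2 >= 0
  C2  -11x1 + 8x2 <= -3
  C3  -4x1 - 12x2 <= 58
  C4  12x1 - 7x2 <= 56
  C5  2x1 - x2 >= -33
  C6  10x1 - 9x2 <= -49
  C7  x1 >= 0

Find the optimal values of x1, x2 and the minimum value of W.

x1 = 419/19, x2 = 569/19, minimum W = 2876/19

Vertices and W = -4x1 + 8x2:
  (427/19, 580/19) → W = 2932/19
  (419/19, 569/19) → W = 2876/19
  (847/38, 574/19) → W = 2898/19

The binding constraints are -11x1 + 8x2 = -3 and 10x1 - 9x2 = -49.
Solving simultaneously gives x1 = 419/19, x2 = 569/19.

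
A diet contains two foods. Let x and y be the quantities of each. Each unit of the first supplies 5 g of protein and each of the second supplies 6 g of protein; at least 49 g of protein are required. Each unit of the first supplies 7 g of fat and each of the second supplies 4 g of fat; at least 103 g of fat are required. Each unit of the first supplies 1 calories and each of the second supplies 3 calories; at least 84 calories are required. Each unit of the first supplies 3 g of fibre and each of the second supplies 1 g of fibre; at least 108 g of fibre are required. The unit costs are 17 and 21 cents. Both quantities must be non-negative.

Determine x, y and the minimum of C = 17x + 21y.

Corner points and C = 17x + 21y:
  (0, 108) → C = 2268
  (84, 0) → C = 1428
  (30, 18) → C = 888
The feasible region is unbounded (it extends along (0, 1), (1, 0)), but C strictly increases along every unbounded feasible direction, so there is no improving ray and the minimum is attained at a vertex.

The binding constraints are x + 3y = 84 and 3x + y = 108.
Solving simultaneously gives x = 30, y = 18.

x = 30, y = 18, minimum C = 888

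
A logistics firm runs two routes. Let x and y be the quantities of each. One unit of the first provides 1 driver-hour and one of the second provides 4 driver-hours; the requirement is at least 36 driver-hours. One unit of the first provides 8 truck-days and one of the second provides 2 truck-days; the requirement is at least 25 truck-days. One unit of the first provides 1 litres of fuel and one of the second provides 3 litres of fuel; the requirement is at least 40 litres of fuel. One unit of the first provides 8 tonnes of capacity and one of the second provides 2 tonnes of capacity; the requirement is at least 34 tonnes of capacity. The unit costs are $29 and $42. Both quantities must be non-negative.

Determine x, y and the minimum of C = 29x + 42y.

Vertices and C = 29x + 42y:
  (0, 17) → C = 714
  (40, 0) → C = 1160
  (1, 13) → C = 575
The feasible region is unbounded (it extends along (0, 1), (1, 0)), but C strictly increases along every unbounded feasible direction, so there is no improving ray and the minimum is attained at a vertex.

At the optimal vertex, x + 3y = 40 and 8x + 2y = 34.
Solving simultaneously gives x = 1, y = 13.

x = 1, y = 13, minimum C = 575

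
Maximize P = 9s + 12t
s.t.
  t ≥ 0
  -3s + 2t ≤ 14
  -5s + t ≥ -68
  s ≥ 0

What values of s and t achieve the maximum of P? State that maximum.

Vertices and P = 9s + 12t:
  (68/5, 0) → P = 612/5
  (0, 0) → P = 0
  (150/7, 274/7) → P = 4638/7
  (0, 7) → P = 84

The optimum lies where -3s + 2t = 14 and -5s + t = -68.
Solving simultaneously gives s = 150/7, t = 274/7.

s = 150/7, t = 274/7, maximum P = 4638/7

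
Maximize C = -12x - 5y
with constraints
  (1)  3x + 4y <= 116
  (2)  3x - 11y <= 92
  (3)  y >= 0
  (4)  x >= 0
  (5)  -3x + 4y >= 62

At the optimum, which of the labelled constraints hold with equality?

(4) and (5)

Vertices and C = -12x - 5y:
  (0, 29) → C = -145
  (9, 89/4) → C = -877/4
  (0, 31/2) → C = -155/2

The maximum is at (0, 31/2). Substituting into each constraint, equality holds for (4) and (5); the remaining constraints have slack.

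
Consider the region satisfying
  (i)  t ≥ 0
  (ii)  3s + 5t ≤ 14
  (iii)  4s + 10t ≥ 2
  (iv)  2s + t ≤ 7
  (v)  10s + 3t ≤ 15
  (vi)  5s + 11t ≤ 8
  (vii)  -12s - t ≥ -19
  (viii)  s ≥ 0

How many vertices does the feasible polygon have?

5

Intersecting each pair of boundary lines and keeping only the points that satisfy every inequality leaves:
  (1/2, 0)
  (3/2, 0)
  (0, 1/5)
  (141/95, 1/19)
  (0, 8/11)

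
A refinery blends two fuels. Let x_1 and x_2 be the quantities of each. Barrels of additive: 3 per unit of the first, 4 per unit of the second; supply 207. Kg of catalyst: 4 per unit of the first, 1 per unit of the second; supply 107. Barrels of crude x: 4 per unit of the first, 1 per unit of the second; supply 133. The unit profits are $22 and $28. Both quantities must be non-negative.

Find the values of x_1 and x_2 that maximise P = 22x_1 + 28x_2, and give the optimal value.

Feasible corners and P = 22x_1 + 28x_2:
  (0, 0) → P = 0
  (0, 207/4) → P = 1449
  (107/4, 0) → P = 1177/2
  (17, 39) → P = 1466

x_1 = 17, x_2 = 39, maximum P = 1466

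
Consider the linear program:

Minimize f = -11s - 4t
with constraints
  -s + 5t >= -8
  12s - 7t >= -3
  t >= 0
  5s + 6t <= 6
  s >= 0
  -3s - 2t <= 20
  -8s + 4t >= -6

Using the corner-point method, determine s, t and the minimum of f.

Extreme points and f = -11s - 4t:
  (24/107, 87/107) → f = -612/107
  (0, 3/7) → f = -12/7
  (0, 0) → f = 0
  (3/4, 0) → f = -33/4
  (15/17, 9/34) → f = -183/17

s = 15/17, t = 9/34, minimum f = -183/17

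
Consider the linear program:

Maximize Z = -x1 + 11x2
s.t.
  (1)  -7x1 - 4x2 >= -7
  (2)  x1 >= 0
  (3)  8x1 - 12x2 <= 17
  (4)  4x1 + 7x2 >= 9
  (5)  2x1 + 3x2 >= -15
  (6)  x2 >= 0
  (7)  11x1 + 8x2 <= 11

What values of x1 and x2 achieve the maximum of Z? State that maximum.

The optimum lies where x1 = 0 and 11x1 + 8x2 = 11.
Solving simultaneously gives x1 = 0, x2 = 11/8.

x1 = 0, x2 = 11/8, maximum Z = 121/8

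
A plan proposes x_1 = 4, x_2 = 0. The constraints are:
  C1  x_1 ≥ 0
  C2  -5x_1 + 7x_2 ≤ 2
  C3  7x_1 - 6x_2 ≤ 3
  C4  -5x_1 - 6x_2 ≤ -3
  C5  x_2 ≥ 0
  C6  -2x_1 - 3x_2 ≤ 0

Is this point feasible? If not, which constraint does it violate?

Constraint C3: 7x_1 - 6x_2 = 28, which is not ≤ 3. All other constraints are satisfied.

not feasible — violates C3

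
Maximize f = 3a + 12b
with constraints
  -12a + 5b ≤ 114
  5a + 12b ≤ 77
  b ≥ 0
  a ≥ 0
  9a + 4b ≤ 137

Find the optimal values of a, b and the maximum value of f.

Extreme points and f = 3a + 12b:
  (0, 77/12) → f = 77
  (167/11, 1/11) → f = 513/11
  (0, 0) → f = 0
  (137/9, 0) → f = 137/3

a = 0, b = 77/12, maximum f = 77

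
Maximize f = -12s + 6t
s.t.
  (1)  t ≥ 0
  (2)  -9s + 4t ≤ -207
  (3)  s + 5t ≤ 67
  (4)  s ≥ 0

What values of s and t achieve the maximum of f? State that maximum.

s = 1303/49, t = 396/49, maximum f = -13260/49

The optimum lies where -9s + 4t = -207 and s + 5t = 67.
Solving simultaneously gives s = 1303/49, t = 396/49.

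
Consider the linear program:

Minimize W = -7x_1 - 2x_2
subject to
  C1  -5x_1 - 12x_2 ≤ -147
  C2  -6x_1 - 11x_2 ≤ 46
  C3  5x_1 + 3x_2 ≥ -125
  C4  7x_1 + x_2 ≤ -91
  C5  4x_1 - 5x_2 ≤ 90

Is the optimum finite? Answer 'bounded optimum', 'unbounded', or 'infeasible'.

unbounded

From the feasible point (-647/15, 272/9), moving in the direction (-1, 7) keeps every constraint satisfied while W decreases without bound.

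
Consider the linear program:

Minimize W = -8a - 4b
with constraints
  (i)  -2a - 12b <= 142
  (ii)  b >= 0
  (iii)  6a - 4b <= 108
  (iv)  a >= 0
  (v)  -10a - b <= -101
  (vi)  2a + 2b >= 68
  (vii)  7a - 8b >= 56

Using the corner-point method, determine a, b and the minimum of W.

Corner points and W = -8a - 4b:
  (122/5, 48/5) → W = -1168/5
  (32, 21) → W = -340
  (328/15, 182/15) → W = -3352/15

The optimum lies where 6a - 4b = 108 and 7a - 8b = 56.
Solving simultaneously gives a = 32, b = 21.

a = 32, b = 21, minimum W = -340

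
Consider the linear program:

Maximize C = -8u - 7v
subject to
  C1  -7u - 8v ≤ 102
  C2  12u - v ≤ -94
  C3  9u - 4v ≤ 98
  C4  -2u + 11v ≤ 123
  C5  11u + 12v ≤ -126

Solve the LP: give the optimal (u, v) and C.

Corner points and C = -8u - 7v:
  (-854/103, -566/103) → C = 10794/103
  (-702/31, 219/31) → C = 4083/31
  (-1254/155, -478/155) → C = 13378/155
  (-2862/145, 1101/145) → C = 15189/145

The optimum lies where -7u - 8v = 102 and -2u + 11v = 123.
Solving simultaneously gives u = -702/31, v = 219/31.

u = -702/31, v = 219/31, maximum C = 4083/31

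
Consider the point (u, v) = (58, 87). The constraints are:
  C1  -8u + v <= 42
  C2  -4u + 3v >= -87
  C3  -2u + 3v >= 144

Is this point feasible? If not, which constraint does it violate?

C1: -377 ≤ 42 ✓
C2: 29 ≥ -87 ✓
C3: 145 ≥ 144 ✓

feasible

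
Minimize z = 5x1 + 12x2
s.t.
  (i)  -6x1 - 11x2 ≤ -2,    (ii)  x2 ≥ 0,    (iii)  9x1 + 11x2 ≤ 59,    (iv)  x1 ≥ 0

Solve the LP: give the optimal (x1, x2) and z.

Extreme points and z = 5x1 + 12x2:
  (1/3, 0) → z = 5/3
  (0, 2/11) → z = 24/11
  (59/9, 0) → z = 295/9
  (0, 59/11) → z = 708/11

The optimum lies where -6x1 - 11x2 = -2 and x2 = 0.
Solving simultaneously gives x1 = 1/3, x2 = 0.

x1 = 1/3, x2 = 0, minimum z = 5/3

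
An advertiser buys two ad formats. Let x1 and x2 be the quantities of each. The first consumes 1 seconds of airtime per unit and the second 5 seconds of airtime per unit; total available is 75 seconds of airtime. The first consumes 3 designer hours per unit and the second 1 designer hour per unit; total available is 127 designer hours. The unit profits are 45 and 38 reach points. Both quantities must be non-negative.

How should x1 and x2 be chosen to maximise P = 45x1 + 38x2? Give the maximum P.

x1 = 40, x2 = 7, maximum P = 2066

Vertices and P = 45x1 + 38x2:
  (0, 0) → P = 0
  (0, 15) → P = 570
  (127/3, 0) → P = 1905
  (40, 7) → P = 2066

The optimum lies where x1 + 5x2 = 75 and 3x1 + x2 = 127.
Solving simultaneously gives x1 = 40, x2 = 7.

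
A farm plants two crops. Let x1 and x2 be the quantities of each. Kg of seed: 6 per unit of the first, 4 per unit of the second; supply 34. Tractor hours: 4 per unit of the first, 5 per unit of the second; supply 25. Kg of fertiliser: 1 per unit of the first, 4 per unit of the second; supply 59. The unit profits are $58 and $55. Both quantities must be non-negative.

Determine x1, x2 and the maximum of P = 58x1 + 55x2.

x1 = 5, x2 = 1, maximum P = 345

Vertices and P = 58x1 + 55x2:
  (0, 0) → P = 0
  (0, 5) → P = 275
  (17/3, 0) → P = 986/3
  (5, 1) → P = 345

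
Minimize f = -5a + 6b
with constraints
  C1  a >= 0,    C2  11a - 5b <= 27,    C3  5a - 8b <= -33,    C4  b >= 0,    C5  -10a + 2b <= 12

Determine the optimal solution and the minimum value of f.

Feasible corners and f = -5a + 6b:
  (0, 33/8) → f = 99/4
  (0, 6) → f = 36
  (127/21, 166/21) → f = 361/21
The feasible region is unbounded (it extends along (5, 11), (1, 5)), but f strictly increases along every unbounded feasible direction, so there is no improving ray and the minimum is attained at a vertex.

a = 127/21, b = 166/21, minimum f = 361/21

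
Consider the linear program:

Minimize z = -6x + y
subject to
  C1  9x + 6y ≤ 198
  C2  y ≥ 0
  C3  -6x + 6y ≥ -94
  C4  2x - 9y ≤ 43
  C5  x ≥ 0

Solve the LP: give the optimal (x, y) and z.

x = 292/15, y = 19/5, minimum z = -113

The binding constraints are 9x + 6y = 198 and -6x + 6y = -94.
Solving simultaneously gives x = 292/15, y = 19/5.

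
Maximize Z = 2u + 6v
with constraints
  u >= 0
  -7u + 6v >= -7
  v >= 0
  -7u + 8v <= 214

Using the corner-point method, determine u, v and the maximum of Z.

Corner points and Z = 2u + 6v:
  (0, 0) → Z = 0
  (0, 107/4) → Z = 321/2
  (1, 0) → Z = 2
  (670/7, 221/2) → Z = 5981/7

The optimum lies where -7u + 6v = -7 and -7u + 8v = 214.
Solving simultaneously gives u = 670/7, v = 221/2.

u = 670/7, v = 221/2, maximum Z = 5981/7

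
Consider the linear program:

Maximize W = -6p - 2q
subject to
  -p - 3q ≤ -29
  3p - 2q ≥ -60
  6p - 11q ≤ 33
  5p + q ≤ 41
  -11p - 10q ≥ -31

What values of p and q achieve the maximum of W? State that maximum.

Extreme points and W = -6p - 2q:
  (-122/11, 147/11) → W = 438/11
  (-197/23, 288/23) → W = 606/23
  (-269/26, 753/52) → W = 861/26

The optimum lies where -p - 3q = -29 and 3p - 2q = -60.
Solving simultaneously gives p = -122/11, q = 147/11.

p = -122/11, q = 147/11, maximum W = 438/11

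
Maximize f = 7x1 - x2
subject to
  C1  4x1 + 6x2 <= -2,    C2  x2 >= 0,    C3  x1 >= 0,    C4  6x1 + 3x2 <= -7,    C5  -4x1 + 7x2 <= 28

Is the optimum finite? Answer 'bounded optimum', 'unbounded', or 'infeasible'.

The boundaries 4x1 + 6x2 = -2 and 6x1 + 3x2 = -7 meet at (-3/2, 2/3), but that point violates x1 ≥ 0. Every candidate vertex is excluded by some other constraint, so the feasible region is empty.

infeasible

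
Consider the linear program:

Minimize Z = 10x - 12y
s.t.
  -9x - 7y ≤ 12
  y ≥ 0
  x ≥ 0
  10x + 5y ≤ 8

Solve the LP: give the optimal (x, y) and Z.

x = 0, y = 8/5, minimum Z = -96/5

Corner points and Z = 10x - 12y:
  (0, 0) → Z = 0
  (4/5, 0) → Z = 8
  (0, 8/5) → Z = -96/5

At the optimal vertex, x = 0 and 10x + 5y = 8.
Solving simultaneously gives x = 0, y = 8/5.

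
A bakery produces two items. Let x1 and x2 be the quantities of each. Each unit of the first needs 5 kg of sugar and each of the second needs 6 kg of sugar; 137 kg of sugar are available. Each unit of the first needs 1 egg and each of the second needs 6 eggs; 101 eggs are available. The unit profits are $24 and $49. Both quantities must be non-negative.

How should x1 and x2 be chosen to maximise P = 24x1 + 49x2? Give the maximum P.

x1 = 9, x2 = 46/3, maximum P = 2902/3

Corner points and P = 24x1 + 49x2:
  (0, 0) → P = 0
  (0, 101/6) → P = 4949/6
  (137/5, 0) → P = 3288/5
  (9, 46/3) → P = 2902/3

The optimum lies where 5x1 + 6x2 = 137 and x1 + 6x2 = 101.
Solving simultaneously gives x1 = 9, x2 = 46/3.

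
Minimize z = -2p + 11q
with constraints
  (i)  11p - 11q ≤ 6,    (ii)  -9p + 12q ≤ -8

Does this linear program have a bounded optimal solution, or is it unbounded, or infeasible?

unbounded

From the feasible point (-16/33, -34/33), moving in the direction (-12, -9) keeps every constraint satisfied while z decreases without bound.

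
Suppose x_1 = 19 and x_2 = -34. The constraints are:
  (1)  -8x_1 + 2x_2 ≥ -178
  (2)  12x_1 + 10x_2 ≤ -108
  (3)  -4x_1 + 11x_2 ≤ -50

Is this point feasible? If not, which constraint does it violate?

not feasible — violates (1)

Constraint (1): -8x_1 + 2x_2 = -220, which is not ≥ -178. All other constraints are satisfied.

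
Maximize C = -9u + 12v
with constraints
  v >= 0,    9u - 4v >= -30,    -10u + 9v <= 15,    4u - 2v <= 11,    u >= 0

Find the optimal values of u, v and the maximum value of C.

Extreme points and C = -9u + 12v:
  (11/4, 0) → C = -99/4
  (0, 0) → C = 0
  (129/16, 85/8) → C = 879/16
  (0, 5/3) → C = 20

The optimum lies where -10u + 9v = 15 and 4u - 2v = 11.
Solving simultaneously gives u = 129/16, v = 85/8.

u = 129/16, v = 85/8, maximum C = 879/16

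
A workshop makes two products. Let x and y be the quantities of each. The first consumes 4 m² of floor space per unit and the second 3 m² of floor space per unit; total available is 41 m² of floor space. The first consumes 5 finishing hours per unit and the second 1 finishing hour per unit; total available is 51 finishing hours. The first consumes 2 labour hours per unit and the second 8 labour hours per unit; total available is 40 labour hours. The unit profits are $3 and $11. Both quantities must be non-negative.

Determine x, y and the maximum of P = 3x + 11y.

Feasible corners and P = 3x + 11y:
  (0, 0) → P = 0
  (0, 5) → P = 55
  (51/5, 0) → P = 153/5
  (112/11, 1/11) → P = 347/11
  (8, 3) → P = 57

At the optimal vertex, 4x + 3y = 41 and 2x + 8y = 40.
Solving simultaneously gives x = 8, y = 3.

x = 8, y = 3, maximum P = 57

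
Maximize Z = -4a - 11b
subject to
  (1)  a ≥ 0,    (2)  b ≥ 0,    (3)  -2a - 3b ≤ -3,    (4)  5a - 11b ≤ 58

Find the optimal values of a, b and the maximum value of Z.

The feasible region is unbounded (it extends along (0, 1), (11, 5)), but Z strictly decreases along every unbounded feasible direction, so there is no improving ray and the maximum is attained at a vertex.

At the optimal vertex, b = 0 and -2a - 3b = -3.
Solving simultaneously gives a = 3/2, b = 0.

a = 3/2, b = 0, maximum Z = -6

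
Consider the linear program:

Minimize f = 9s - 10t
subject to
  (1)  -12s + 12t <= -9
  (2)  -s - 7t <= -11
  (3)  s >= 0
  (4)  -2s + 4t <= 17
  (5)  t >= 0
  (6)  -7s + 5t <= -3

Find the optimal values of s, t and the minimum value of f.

Extreme points and f = 9s - 10t:
  (65/32, 41/32) → f = 175/32
  (10, 37/4) → f = -5/2
  (11, 0) → f = 99
The feasible region is unbounded (it extends along (2, 1), (1, 0)), but f strictly increases along every unbounded feasible direction, so there is no improving ray and the minimum is attained at a vertex.

The binding constraints are -12s + 12t = -9 and -2s + 4t = 17.
Solving simultaneously gives s = 10, t = 37/4.

s = 10, t = 37/4, minimum f = -5/2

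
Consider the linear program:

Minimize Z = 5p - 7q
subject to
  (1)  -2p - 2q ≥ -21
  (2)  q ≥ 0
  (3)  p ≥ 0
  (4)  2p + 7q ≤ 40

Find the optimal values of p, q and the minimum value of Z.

Corner points and Z = 5p - 7q:
  (21/2, 0) → Z = 105/2
  (67/10, 19/5) → Z = 69/10
  (0, 0) → Z = 0
  (0, 40/7) → Z = -40

p = 0, q = 40/7, minimum Z = -40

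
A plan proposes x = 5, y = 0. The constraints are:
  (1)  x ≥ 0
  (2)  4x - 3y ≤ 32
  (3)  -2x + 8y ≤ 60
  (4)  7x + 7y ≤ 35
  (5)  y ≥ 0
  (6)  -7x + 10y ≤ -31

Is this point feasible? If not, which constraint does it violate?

(1): 5 ≥ 0 ✓
(2): 20 ≤ 32 ✓
(3): -10 ≤ 60 ✓
(4): 35 ≤ 35 ✓
(5): 0 ≥ 0 ✓
(6): -35 ≤ -31 ✓

feasible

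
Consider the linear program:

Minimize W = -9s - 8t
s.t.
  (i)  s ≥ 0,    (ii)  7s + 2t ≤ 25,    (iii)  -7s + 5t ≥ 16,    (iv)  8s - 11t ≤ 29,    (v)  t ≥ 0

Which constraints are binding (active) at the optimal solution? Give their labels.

Corner points and W = -9s - 8t:
  (0, 25/2) → W = -100
  (0, 16/5) → W = -128/5
  (93/49, 41/7) → W = -3133/49

The minimum is at (0, 25/2). Substituting into each constraint, equality holds for (i) and (ii); the remaining constraints have slack.

(i) and (ii)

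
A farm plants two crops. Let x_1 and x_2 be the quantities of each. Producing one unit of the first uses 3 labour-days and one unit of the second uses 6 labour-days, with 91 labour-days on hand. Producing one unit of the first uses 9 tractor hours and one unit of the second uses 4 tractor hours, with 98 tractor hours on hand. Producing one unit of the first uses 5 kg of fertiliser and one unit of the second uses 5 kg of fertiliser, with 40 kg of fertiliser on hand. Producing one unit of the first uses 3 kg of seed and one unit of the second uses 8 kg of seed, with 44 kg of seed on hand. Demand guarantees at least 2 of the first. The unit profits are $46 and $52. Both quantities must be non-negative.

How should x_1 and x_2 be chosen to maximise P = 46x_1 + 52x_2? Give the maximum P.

The optimum lies where 5x_1 + 5x_2 = 40 and 3x_1 + 8x_2 = 44.
Solving simultaneously gives x_1 = 4, x_2 = 4.

x_1 = 4, x_2 = 4, maximum P = 392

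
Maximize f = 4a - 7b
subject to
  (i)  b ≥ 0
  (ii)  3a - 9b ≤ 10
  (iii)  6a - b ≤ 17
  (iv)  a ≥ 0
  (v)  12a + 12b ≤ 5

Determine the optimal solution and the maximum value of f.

a = 5/12, b = 0, maximum f = 5/3

Feasible corners and f = 4a - 7b:
  (0, 0) → f = 0
  (5/12, 0) → f = 5/3
  (0, 5/12) → f = -35/12

The optimum lies where b = 0 and 12a + 12b = 5.
Solving simultaneously gives a = 5/12, b = 0.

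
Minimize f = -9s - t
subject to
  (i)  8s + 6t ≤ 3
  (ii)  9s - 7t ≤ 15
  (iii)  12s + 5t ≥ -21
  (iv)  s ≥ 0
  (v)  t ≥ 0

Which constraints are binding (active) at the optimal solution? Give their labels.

Extreme points and f = -9s - t:
  (0, 1/2) → f = -1/2
  (3/8, 0) → f = -27/8
  (0, 0) → f = 0

The minimum is at (3/8, 0). Substituting into each constraint, equality holds for (i) and (v); the remaining constraints have slack.

(i) and (v)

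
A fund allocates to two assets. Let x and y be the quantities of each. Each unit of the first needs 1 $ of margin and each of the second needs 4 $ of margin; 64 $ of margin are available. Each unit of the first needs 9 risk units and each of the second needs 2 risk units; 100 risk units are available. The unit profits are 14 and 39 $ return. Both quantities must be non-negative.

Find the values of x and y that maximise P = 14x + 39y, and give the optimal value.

x = 8, y = 14, maximum P = 658

Vertices and P = 14x + 39y:
  (0, 0) → P = 0
  (0, 16) → P = 624
  (100/9, 0) → P = 1400/9
  (8, 14) → P = 658

At the optimal vertex, x + 4y = 64 and 9x + 2y = 100.
Solving simultaneously gives x = 8, y = 14.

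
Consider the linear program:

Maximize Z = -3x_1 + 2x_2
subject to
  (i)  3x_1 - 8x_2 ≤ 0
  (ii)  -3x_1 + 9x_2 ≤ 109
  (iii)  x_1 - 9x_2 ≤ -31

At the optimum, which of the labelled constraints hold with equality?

(ii) and (iii)

Extreme points and Z = -3x_1 + 2x_2:
  (872/3, 109) → Z = -654
  (248/19, 93/19) → Z = -558/19
  (-39, -8/9) → Z = 1037/9

The maximum is at (-39, -8/9). Substituting into each constraint, equality holds for (ii) and (iii); the remaining constraints have slack.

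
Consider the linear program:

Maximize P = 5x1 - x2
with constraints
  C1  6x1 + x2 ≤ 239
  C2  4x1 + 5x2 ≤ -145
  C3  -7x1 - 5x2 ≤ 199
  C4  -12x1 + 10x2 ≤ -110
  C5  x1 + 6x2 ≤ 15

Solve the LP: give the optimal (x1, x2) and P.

Vertices and P = 5x1 - x2:
  (670/13, -913/13) → P = 4263/13
  (1394/23, -2867/23) → P = 9837/23
  (-9, -109/5) → P = -116/5
  (-144/13, -1579/65) → P = -2021/65

At the optimal vertex, 6x1 + x2 = 239 and -7x1 - 5x2 = 199.
Solving simultaneously gives x1 = 1394/23, x2 = -2867/23.

x1 = 1394/23, x2 = -2867/23, maximum P = 9837/23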